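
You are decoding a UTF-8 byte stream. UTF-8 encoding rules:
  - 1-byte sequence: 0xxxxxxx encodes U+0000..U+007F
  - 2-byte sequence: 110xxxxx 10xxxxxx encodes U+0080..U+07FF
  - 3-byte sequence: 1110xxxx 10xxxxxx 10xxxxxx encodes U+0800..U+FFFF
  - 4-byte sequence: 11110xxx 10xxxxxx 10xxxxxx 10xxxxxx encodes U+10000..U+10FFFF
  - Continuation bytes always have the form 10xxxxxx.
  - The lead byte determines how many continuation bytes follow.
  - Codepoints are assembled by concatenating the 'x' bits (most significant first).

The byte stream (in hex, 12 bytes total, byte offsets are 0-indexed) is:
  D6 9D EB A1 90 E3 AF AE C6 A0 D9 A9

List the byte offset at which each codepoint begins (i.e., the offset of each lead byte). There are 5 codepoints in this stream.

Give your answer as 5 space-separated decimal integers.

Answer: 0 2 5 8 10

Derivation:
Byte[0]=D6: 2-byte lead, need 1 cont bytes. acc=0x16
Byte[1]=9D: continuation. acc=(acc<<6)|0x1D=0x59D
Completed: cp=U+059D (starts at byte 0)
Byte[2]=EB: 3-byte lead, need 2 cont bytes. acc=0xB
Byte[3]=A1: continuation. acc=(acc<<6)|0x21=0x2E1
Byte[4]=90: continuation. acc=(acc<<6)|0x10=0xB850
Completed: cp=U+B850 (starts at byte 2)
Byte[5]=E3: 3-byte lead, need 2 cont bytes. acc=0x3
Byte[6]=AF: continuation. acc=(acc<<6)|0x2F=0xEF
Byte[7]=AE: continuation. acc=(acc<<6)|0x2E=0x3BEE
Completed: cp=U+3BEE (starts at byte 5)
Byte[8]=C6: 2-byte lead, need 1 cont bytes. acc=0x6
Byte[9]=A0: continuation. acc=(acc<<6)|0x20=0x1A0
Completed: cp=U+01A0 (starts at byte 8)
Byte[10]=D9: 2-byte lead, need 1 cont bytes. acc=0x19
Byte[11]=A9: continuation. acc=(acc<<6)|0x29=0x669
Completed: cp=U+0669 (starts at byte 10)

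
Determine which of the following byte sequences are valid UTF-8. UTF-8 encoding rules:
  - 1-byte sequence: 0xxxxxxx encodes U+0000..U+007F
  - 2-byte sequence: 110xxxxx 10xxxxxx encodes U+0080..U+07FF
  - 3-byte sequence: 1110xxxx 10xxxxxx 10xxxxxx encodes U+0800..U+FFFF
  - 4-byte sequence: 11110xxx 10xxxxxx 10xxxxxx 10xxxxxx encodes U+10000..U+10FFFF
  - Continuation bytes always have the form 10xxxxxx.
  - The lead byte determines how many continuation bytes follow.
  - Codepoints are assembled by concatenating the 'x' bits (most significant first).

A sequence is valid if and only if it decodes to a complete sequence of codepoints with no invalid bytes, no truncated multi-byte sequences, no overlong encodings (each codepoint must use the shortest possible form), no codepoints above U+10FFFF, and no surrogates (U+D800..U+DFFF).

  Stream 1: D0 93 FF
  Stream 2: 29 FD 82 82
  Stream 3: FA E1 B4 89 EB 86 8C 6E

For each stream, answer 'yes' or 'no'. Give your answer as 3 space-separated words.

Stream 1: error at byte offset 2. INVALID
Stream 2: error at byte offset 1. INVALID
Stream 3: error at byte offset 0. INVALID

Answer: no no no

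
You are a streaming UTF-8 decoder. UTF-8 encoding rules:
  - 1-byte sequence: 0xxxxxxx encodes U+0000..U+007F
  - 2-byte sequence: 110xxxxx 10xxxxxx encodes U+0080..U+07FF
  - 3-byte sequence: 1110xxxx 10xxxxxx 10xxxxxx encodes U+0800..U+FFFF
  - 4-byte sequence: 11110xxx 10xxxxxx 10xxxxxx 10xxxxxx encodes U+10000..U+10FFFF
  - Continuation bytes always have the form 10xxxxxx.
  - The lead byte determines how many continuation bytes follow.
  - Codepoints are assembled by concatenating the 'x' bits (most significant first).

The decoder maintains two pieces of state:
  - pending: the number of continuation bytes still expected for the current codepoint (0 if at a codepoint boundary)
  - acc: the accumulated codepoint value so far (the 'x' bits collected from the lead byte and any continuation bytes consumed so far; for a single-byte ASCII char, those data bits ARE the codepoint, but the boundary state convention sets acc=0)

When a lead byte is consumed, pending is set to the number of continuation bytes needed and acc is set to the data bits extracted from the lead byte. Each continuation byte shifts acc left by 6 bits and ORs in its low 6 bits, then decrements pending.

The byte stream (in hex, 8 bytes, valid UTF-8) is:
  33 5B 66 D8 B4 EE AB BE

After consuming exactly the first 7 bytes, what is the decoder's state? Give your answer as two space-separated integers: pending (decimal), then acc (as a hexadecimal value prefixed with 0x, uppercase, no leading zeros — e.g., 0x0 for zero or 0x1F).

Answer: 1 0x3AB

Derivation:
Byte[0]=33: 1-byte. pending=0, acc=0x0
Byte[1]=5B: 1-byte. pending=0, acc=0x0
Byte[2]=66: 1-byte. pending=0, acc=0x0
Byte[3]=D8: 2-byte lead. pending=1, acc=0x18
Byte[4]=B4: continuation. acc=(acc<<6)|0x34=0x634, pending=0
Byte[5]=EE: 3-byte lead. pending=2, acc=0xE
Byte[6]=AB: continuation. acc=(acc<<6)|0x2B=0x3AB, pending=1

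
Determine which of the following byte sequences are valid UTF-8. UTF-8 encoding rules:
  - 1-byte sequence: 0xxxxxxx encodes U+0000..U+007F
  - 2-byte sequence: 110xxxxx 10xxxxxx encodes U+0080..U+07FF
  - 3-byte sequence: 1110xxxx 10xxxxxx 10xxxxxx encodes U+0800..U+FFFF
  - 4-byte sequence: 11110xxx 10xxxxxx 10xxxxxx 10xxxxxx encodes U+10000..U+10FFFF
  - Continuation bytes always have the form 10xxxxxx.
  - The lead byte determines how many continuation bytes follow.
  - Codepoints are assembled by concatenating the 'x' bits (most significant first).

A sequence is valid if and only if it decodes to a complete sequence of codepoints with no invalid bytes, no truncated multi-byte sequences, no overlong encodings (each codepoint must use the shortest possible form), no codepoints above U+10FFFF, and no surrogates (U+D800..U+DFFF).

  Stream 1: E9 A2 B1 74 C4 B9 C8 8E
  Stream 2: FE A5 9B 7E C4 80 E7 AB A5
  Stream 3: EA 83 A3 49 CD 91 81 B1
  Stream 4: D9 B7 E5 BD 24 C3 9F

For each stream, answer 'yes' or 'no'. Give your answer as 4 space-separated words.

Answer: yes no no no

Derivation:
Stream 1: decodes cleanly. VALID
Stream 2: error at byte offset 0. INVALID
Stream 3: error at byte offset 6. INVALID
Stream 4: error at byte offset 4. INVALID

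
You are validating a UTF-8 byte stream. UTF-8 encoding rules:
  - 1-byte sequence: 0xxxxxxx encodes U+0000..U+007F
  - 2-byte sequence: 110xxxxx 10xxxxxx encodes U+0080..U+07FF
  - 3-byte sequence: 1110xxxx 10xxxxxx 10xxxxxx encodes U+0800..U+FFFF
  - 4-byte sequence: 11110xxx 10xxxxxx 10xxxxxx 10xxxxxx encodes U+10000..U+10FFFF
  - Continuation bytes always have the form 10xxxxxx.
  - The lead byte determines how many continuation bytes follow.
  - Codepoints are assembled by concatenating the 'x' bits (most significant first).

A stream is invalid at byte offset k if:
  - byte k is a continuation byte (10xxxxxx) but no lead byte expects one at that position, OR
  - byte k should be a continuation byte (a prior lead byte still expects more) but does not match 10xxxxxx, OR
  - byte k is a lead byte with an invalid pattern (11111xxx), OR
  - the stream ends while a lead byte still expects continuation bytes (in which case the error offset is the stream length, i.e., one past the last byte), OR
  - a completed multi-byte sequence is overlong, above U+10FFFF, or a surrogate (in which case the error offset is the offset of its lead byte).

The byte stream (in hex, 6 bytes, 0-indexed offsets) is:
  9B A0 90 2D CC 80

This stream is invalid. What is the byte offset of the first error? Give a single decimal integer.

Answer: 0

Derivation:
Byte[0]=9B: INVALID lead byte (not 0xxx/110x/1110/11110)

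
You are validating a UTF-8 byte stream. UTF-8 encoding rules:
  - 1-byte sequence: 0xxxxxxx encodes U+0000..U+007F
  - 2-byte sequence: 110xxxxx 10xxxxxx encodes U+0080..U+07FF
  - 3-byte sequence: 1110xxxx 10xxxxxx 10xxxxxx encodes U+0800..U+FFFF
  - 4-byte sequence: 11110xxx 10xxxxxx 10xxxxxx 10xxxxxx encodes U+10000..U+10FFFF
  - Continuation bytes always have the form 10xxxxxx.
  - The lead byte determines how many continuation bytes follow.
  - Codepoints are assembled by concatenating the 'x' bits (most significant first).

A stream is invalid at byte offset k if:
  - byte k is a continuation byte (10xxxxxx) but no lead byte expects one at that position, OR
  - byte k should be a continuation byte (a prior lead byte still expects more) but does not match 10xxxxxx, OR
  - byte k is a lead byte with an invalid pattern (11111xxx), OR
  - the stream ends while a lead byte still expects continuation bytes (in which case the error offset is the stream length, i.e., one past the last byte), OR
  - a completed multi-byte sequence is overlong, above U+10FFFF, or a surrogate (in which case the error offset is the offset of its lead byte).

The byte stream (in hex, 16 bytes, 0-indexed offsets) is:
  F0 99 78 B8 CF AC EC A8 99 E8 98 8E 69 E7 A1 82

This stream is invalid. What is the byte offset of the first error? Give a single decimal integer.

Byte[0]=F0: 4-byte lead, need 3 cont bytes. acc=0x0
Byte[1]=99: continuation. acc=(acc<<6)|0x19=0x19
Byte[2]=78: expected 10xxxxxx continuation. INVALID

Answer: 2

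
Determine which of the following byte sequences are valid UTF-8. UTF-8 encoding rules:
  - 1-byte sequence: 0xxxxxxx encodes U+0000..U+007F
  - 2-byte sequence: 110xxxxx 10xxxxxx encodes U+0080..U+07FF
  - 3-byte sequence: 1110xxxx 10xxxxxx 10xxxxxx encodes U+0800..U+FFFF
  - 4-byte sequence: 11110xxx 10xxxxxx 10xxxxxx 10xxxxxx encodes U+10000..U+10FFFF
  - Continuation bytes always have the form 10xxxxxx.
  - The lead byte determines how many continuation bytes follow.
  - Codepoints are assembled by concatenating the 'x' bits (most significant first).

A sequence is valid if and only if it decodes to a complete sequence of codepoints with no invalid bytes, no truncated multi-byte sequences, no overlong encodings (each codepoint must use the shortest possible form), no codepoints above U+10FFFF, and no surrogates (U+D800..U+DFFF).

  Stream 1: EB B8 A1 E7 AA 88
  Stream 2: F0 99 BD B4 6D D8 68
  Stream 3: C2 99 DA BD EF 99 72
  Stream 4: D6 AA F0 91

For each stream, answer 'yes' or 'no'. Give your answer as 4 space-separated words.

Stream 1: decodes cleanly. VALID
Stream 2: error at byte offset 6. INVALID
Stream 3: error at byte offset 6. INVALID
Stream 4: error at byte offset 4. INVALID

Answer: yes no no no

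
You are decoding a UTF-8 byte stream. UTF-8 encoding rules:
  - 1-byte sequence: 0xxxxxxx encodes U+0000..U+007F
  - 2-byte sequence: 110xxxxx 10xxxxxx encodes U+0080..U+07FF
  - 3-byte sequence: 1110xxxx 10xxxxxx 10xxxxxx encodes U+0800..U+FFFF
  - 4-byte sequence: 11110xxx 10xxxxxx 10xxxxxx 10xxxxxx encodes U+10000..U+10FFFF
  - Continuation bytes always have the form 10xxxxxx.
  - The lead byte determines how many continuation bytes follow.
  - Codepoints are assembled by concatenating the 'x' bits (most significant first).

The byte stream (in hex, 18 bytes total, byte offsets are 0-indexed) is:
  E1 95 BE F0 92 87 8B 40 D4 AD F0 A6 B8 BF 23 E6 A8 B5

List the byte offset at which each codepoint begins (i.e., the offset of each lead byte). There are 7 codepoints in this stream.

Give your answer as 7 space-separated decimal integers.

Answer: 0 3 7 8 10 14 15

Derivation:
Byte[0]=E1: 3-byte lead, need 2 cont bytes. acc=0x1
Byte[1]=95: continuation. acc=(acc<<6)|0x15=0x55
Byte[2]=BE: continuation. acc=(acc<<6)|0x3E=0x157E
Completed: cp=U+157E (starts at byte 0)
Byte[3]=F0: 4-byte lead, need 3 cont bytes. acc=0x0
Byte[4]=92: continuation. acc=(acc<<6)|0x12=0x12
Byte[5]=87: continuation. acc=(acc<<6)|0x07=0x487
Byte[6]=8B: continuation. acc=(acc<<6)|0x0B=0x121CB
Completed: cp=U+121CB (starts at byte 3)
Byte[7]=40: 1-byte ASCII. cp=U+0040
Byte[8]=D4: 2-byte lead, need 1 cont bytes. acc=0x14
Byte[9]=AD: continuation. acc=(acc<<6)|0x2D=0x52D
Completed: cp=U+052D (starts at byte 8)
Byte[10]=F0: 4-byte lead, need 3 cont bytes. acc=0x0
Byte[11]=A6: continuation. acc=(acc<<6)|0x26=0x26
Byte[12]=B8: continuation. acc=(acc<<6)|0x38=0x9B8
Byte[13]=BF: continuation. acc=(acc<<6)|0x3F=0x26E3F
Completed: cp=U+26E3F (starts at byte 10)
Byte[14]=23: 1-byte ASCII. cp=U+0023
Byte[15]=E6: 3-byte lead, need 2 cont bytes. acc=0x6
Byte[16]=A8: continuation. acc=(acc<<6)|0x28=0x1A8
Byte[17]=B5: continuation. acc=(acc<<6)|0x35=0x6A35
Completed: cp=U+6A35 (starts at byte 15)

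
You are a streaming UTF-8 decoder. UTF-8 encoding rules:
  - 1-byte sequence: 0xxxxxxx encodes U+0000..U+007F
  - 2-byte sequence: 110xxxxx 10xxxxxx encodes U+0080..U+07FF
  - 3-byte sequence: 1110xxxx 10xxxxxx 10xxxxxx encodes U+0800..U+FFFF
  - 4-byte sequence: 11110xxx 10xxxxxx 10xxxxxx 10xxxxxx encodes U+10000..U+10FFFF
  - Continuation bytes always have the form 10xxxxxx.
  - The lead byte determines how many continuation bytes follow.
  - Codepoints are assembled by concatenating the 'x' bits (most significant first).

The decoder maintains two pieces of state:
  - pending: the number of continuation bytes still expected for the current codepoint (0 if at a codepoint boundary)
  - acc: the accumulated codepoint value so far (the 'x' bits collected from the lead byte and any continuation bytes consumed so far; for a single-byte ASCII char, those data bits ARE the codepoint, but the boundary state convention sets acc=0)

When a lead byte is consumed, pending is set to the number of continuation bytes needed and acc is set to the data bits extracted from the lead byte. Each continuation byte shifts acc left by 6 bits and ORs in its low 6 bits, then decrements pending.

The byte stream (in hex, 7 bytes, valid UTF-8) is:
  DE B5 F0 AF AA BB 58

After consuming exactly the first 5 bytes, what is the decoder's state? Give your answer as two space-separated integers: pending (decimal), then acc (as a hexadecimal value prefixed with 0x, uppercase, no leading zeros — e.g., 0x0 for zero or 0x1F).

Answer: 1 0xBEA

Derivation:
Byte[0]=DE: 2-byte lead. pending=1, acc=0x1E
Byte[1]=B5: continuation. acc=(acc<<6)|0x35=0x7B5, pending=0
Byte[2]=F0: 4-byte lead. pending=3, acc=0x0
Byte[3]=AF: continuation. acc=(acc<<6)|0x2F=0x2F, pending=2
Byte[4]=AA: continuation. acc=(acc<<6)|0x2A=0xBEA, pending=1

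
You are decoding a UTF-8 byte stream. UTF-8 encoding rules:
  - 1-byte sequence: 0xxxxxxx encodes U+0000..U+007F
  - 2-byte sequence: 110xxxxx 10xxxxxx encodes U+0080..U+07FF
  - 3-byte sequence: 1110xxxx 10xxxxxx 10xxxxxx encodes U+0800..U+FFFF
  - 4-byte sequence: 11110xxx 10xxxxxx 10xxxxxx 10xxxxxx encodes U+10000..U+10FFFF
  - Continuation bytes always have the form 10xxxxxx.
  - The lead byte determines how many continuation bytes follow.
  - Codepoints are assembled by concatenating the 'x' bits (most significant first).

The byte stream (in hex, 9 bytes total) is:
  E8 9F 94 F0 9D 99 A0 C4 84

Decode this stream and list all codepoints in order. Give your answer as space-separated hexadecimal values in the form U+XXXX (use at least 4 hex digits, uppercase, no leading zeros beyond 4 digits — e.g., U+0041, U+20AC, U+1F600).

Byte[0]=E8: 3-byte lead, need 2 cont bytes. acc=0x8
Byte[1]=9F: continuation. acc=(acc<<6)|0x1F=0x21F
Byte[2]=94: continuation. acc=(acc<<6)|0x14=0x87D4
Completed: cp=U+87D4 (starts at byte 0)
Byte[3]=F0: 4-byte lead, need 3 cont bytes. acc=0x0
Byte[4]=9D: continuation. acc=(acc<<6)|0x1D=0x1D
Byte[5]=99: continuation. acc=(acc<<6)|0x19=0x759
Byte[6]=A0: continuation. acc=(acc<<6)|0x20=0x1D660
Completed: cp=U+1D660 (starts at byte 3)
Byte[7]=C4: 2-byte lead, need 1 cont bytes. acc=0x4
Byte[8]=84: continuation. acc=(acc<<6)|0x04=0x104
Completed: cp=U+0104 (starts at byte 7)

Answer: U+87D4 U+1D660 U+0104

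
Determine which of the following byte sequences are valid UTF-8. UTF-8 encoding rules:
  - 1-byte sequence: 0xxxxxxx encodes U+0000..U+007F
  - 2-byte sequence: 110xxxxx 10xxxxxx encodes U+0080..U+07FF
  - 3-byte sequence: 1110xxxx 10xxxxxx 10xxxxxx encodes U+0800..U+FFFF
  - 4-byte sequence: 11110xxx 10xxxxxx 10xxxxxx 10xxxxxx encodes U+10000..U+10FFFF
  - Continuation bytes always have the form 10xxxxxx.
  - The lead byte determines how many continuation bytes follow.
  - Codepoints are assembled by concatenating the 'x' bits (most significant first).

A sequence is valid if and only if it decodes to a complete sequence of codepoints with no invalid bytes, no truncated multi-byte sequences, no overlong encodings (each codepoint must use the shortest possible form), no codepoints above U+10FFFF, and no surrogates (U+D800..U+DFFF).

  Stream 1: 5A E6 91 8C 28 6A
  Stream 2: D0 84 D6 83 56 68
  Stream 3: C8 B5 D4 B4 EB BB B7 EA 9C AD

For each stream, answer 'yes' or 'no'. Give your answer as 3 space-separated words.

Answer: yes yes yes

Derivation:
Stream 1: decodes cleanly. VALID
Stream 2: decodes cleanly. VALID
Stream 3: decodes cleanly. VALID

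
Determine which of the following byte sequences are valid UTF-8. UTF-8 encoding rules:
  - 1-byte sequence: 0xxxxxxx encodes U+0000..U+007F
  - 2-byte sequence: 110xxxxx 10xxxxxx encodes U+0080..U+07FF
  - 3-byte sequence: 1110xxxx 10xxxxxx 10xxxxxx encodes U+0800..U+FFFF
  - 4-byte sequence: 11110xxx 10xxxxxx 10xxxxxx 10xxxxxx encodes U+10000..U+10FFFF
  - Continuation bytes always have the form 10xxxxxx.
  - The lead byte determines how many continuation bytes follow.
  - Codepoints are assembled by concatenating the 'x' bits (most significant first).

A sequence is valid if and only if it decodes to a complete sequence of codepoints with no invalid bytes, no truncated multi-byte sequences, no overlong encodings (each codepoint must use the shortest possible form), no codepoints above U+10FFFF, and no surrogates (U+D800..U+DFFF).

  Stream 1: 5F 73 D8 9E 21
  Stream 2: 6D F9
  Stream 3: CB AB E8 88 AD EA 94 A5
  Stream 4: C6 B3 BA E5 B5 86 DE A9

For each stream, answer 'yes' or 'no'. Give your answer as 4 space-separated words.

Answer: yes no yes no

Derivation:
Stream 1: decodes cleanly. VALID
Stream 2: error at byte offset 1. INVALID
Stream 3: decodes cleanly. VALID
Stream 4: error at byte offset 2. INVALID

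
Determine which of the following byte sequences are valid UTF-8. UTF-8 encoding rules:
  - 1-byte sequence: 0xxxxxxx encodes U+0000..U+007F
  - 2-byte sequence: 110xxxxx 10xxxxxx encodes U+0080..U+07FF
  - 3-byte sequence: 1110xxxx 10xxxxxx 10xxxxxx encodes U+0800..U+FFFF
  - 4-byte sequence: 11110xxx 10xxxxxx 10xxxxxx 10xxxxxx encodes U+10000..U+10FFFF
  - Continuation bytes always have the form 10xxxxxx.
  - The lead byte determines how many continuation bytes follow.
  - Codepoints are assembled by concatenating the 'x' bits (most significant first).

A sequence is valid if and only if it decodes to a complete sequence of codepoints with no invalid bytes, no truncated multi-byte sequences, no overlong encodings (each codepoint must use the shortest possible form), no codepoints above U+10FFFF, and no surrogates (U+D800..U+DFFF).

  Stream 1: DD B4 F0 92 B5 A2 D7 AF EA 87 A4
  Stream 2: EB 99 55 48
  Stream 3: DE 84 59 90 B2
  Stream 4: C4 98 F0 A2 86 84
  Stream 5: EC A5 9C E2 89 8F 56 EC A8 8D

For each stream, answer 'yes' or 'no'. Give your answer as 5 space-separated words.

Answer: yes no no yes yes

Derivation:
Stream 1: decodes cleanly. VALID
Stream 2: error at byte offset 2. INVALID
Stream 3: error at byte offset 3. INVALID
Stream 4: decodes cleanly. VALID
Stream 5: decodes cleanly. VALID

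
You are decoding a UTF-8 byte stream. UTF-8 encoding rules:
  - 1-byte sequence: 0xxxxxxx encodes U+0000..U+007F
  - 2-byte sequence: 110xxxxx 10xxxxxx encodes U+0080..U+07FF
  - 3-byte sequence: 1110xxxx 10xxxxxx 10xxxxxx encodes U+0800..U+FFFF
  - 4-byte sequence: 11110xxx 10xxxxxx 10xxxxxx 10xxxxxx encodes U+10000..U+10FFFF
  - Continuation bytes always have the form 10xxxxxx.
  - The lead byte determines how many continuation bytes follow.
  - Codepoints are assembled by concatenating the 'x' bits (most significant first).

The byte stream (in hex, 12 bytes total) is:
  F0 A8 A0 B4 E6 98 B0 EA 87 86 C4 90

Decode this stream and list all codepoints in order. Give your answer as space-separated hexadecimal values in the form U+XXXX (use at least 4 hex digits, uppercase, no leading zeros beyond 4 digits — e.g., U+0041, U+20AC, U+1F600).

Byte[0]=F0: 4-byte lead, need 3 cont bytes. acc=0x0
Byte[1]=A8: continuation. acc=(acc<<6)|0x28=0x28
Byte[2]=A0: continuation. acc=(acc<<6)|0x20=0xA20
Byte[3]=B4: continuation. acc=(acc<<6)|0x34=0x28834
Completed: cp=U+28834 (starts at byte 0)
Byte[4]=E6: 3-byte lead, need 2 cont bytes. acc=0x6
Byte[5]=98: continuation. acc=(acc<<6)|0x18=0x198
Byte[6]=B0: continuation. acc=(acc<<6)|0x30=0x6630
Completed: cp=U+6630 (starts at byte 4)
Byte[7]=EA: 3-byte lead, need 2 cont bytes. acc=0xA
Byte[8]=87: continuation. acc=(acc<<6)|0x07=0x287
Byte[9]=86: continuation. acc=(acc<<6)|0x06=0xA1C6
Completed: cp=U+A1C6 (starts at byte 7)
Byte[10]=C4: 2-byte lead, need 1 cont bytes. acc=0x4
Byte[11]=90: continuation. acc=(acc<<6)|0x10=0x110
Completed: cp=U+0110 (starts at byte 10)

Answer: U+28834 U+6630 U+A1C6 U+0110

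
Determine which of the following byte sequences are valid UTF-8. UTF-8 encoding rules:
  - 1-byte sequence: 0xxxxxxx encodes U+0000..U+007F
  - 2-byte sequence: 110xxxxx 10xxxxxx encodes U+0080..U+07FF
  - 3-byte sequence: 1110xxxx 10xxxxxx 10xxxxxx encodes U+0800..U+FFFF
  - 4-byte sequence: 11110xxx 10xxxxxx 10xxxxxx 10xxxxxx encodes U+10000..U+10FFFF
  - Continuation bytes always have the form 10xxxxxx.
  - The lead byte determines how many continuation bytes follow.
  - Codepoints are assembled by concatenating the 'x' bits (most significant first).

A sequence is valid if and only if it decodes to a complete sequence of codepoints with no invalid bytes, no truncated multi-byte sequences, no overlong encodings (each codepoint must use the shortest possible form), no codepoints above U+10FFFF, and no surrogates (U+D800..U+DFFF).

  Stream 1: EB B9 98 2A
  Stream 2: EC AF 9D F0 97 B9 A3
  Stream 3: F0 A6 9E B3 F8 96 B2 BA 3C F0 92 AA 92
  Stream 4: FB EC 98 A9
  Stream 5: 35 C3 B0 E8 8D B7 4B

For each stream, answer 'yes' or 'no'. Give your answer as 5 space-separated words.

Stream 1: decodes cleanly. VALID
Stream 2: decodes cleanly. VALID
Stream 3: error at byte offset 4. INVALID
Stream 4: error at byte offset 0. INVALID
Stream 5: decodes cleanly. VALID

Answer: yes yes no no yes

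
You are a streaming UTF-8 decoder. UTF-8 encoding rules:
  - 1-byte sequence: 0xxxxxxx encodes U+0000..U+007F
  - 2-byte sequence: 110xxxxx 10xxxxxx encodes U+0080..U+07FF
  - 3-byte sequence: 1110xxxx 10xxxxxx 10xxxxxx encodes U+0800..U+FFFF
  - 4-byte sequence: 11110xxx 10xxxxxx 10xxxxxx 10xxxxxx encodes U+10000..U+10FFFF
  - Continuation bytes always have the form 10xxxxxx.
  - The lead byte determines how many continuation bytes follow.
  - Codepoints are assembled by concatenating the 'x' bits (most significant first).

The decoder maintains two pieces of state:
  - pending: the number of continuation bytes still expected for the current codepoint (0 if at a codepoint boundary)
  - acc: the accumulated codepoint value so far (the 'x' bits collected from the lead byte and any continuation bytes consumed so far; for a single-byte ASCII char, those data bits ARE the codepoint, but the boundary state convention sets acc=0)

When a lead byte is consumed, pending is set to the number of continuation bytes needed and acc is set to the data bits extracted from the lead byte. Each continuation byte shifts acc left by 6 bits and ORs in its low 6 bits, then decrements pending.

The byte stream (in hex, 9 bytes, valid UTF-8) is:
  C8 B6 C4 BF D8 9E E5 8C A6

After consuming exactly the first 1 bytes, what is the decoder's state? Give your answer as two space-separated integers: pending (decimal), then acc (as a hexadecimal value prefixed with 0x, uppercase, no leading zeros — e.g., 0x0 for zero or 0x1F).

Answer: 1 0x8

Derivation:
Byte[0]=C8: 2-byte lead. pending=1, acc=0x8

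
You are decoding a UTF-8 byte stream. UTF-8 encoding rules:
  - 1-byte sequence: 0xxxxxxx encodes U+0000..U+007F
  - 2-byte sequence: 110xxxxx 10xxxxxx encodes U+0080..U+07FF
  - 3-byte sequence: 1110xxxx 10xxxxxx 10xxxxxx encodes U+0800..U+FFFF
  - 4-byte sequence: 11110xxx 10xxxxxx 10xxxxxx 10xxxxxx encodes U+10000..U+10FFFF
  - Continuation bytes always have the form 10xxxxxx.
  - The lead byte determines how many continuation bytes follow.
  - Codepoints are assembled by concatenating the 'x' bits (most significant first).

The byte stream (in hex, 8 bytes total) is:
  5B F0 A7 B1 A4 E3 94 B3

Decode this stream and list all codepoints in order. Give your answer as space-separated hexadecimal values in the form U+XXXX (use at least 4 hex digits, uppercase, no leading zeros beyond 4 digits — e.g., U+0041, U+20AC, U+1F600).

Answer: U+005B U+27C64 U+3533

Derivation:
Byte[0]=5B: 1-byte ASCII. cp=U+005B
Byte[1]=F0: 4-byte lead, need 3 cont bytes. acc=0x0
Byte[2]=A7: continuation. acc=(acc<<6)|0x27=0x27
Byte[3]=B1: continuation. acc=(acc<<6)|0x31=0x9F1
Byte[4]=A4: continuation. acc=(acc<<6)|0x24=0x27C64
Completed: cp=U+27C64 (starts at byte 1)
Byte[5]=E3: 3-byte lead, need 2 cont bytes. acc=0x3
Byte[6]=94: continuation. acc=(acc<<6)|0x14=0xD4
Byte[7]=B3: continuation. acc=(acc<<6)|0x33=0x3533
Completed: cp=U+3533 (starts at byte 5)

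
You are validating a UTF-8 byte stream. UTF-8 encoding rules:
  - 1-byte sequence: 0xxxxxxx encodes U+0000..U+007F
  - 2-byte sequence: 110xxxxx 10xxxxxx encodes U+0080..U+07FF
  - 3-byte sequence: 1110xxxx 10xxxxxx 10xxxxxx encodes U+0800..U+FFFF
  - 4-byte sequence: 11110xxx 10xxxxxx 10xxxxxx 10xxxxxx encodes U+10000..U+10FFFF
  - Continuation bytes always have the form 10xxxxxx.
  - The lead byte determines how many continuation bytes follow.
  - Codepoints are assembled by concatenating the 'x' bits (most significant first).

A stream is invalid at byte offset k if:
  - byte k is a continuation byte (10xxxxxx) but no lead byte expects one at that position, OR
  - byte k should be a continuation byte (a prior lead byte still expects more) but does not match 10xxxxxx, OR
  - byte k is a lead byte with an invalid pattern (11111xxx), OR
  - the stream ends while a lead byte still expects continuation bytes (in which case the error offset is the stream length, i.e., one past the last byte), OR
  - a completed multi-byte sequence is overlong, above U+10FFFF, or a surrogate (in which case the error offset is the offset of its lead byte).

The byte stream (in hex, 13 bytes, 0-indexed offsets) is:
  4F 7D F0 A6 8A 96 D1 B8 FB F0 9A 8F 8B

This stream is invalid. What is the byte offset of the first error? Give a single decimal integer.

Byte[0]=4F: 1-byte ASCII. cp=U+004F
Byte[1]=7D: 1-byte ASCII. cp=U+007D
Byte[2]=F0: 4-byte lead, need 3 cont bytes. acc=0x0
Byte[3]=A6: continuation. acc=(acc<<6)|0x26=0x26
Byte[4]=8A: continuation. acc=(acc<<6)|0x0A=0x98A
Byte[5]=96: continuation. acc=(acc<<6)|0x16=0x26296
Completed: cp=U+26296 (starts at byte 2)
Byte[6]=D1: 2-byte lead, need 1 cont bytes. acc=0x11
Byte[7]=B8: continuation. acc=(acc<<6)|0x38=0x478
Completed: cp=U+0478 (starts at byte 6)
Byte[8]=FB: INVALID lead byte (not 0xxx/110x/1110/11110)

Answer: 8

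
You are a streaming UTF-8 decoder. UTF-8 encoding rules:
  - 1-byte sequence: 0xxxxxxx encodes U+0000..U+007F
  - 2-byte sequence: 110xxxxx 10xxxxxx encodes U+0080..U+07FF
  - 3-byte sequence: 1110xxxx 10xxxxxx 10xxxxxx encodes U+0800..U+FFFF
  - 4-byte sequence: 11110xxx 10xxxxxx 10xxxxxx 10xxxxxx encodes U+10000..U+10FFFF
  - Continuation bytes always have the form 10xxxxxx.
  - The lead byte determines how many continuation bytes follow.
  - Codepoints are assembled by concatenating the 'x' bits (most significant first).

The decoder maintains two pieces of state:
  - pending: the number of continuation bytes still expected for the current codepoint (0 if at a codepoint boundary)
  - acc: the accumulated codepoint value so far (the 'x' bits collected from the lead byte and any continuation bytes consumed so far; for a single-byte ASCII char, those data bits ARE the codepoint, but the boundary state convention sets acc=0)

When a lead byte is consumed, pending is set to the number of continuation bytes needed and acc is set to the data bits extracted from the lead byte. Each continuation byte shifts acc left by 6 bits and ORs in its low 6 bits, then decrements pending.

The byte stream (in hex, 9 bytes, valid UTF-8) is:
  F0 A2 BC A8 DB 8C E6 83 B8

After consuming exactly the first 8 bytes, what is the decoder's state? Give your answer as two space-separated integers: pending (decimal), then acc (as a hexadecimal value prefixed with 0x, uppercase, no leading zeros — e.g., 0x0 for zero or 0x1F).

Byte[0]=F0: 4-byte lead. pending=3, acc=0x0
Byte[1]=A2: continuation. acc=(acc<<6)|0x22=0x22, pending=2
Byte[2]=BC: continuation. acc=(acc<<6)|0x3C=0x8BC, pending=1
Byte[3]=A8: continuation. acc=(acc<<6)|0x28=0x22F28, pending=0
Byte[4]=DB: 2-byte lead. pending=1, acc=0x1B
Byte[5]=8C: continuation. acc=(acc<<6)|0x0C=0x6CC, pending=0
Byte[6]=E6: 3-byte lead. pending=2, acc=0x6
Byte[7]=83: continuation. acc=(acc<<6)|0x03=0x183, pending=1

Answer: 1 0x183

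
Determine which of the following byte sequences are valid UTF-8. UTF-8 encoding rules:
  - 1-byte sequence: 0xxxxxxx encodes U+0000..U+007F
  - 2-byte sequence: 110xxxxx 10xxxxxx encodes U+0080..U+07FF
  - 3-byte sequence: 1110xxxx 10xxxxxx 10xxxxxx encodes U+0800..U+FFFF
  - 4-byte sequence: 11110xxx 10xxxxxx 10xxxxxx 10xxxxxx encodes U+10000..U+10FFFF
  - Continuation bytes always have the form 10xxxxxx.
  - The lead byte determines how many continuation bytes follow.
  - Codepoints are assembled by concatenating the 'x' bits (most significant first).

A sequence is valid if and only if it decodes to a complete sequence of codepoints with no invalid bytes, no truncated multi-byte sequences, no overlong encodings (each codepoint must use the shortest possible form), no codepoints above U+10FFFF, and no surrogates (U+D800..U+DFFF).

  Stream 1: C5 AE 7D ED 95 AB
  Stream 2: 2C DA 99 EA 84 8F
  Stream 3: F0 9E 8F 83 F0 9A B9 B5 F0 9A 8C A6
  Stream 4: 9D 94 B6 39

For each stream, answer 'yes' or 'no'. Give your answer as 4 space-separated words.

Answer: yes yes yes no

Derivation:
Stream 1: decodes cleanly. VALID
Stream 2: decodes cleanly. VALID
Stream 3: decodes cleanly. VALID
Stream 4: error at byte offset 0. INVALID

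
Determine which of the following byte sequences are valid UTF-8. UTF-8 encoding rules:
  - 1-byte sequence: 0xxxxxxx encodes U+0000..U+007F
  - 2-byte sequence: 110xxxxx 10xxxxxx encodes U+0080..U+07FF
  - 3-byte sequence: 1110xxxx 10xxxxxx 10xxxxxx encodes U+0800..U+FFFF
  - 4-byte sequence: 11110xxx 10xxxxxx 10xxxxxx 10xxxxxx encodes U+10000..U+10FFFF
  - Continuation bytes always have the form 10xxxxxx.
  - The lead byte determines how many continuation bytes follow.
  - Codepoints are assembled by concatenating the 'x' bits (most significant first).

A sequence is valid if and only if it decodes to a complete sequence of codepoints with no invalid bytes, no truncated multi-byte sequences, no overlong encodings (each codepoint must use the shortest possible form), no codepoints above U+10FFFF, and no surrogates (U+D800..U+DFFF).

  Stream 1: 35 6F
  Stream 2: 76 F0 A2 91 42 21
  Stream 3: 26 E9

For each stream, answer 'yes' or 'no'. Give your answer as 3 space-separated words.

Stream 1: decodes cleanly. VALID
Stream 2: error at byte offset 4. INVALID
Stream 3: error at byte offset 2. INVALID

Answer: yes no no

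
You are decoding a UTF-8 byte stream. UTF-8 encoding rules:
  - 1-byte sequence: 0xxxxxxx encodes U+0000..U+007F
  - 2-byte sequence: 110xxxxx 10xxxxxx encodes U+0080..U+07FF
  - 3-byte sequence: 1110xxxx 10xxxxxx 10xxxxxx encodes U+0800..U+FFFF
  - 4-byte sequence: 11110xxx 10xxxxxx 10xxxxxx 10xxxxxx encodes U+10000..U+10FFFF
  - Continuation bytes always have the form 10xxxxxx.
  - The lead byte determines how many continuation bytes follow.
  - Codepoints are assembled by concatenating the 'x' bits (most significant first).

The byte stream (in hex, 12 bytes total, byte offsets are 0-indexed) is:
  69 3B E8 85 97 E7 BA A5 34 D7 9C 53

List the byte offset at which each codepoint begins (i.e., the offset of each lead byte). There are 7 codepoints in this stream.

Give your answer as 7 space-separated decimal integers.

Answer: 0 1 2 5 8 9 11

Derivation:
Byte[0]=69: 1-byte ASCII. cp=U+0069
Byte[1]=3B: 1-byte ASCII. cp=U+003B
Byte[2]=E8: 3-byte lead, need 2 cont bytes. acc=0x8
Byte[3]=85: continuation. acc=(acc<<6)|0x05=0x205
Byte[4]=97: continuation. acc=(acc<<6)|0x17=0x8157
Completed: cp=U+8157 (starts at byte 2)
Byte[5]=E7: 3-byte lead, need 2 cont bytes. acc=0x7
Byte[6]=BA: continuation. acc=(acc<<6)|0x3A=0x1FA
Byte[7]=A5: continuation. acc=(acc<<6)|0x25=0x7EA5
Completed: cp=U+7EA5 (starts at byte 5)
Byte[8]=34: 1-byte ASCII. cp=U+0034
Byte[9]=D7: 2-byte lead, need 1 cont bytes. acc=0x17
Byte[10]=9C: continuation. acc=(acc<<6)|0x1C=0x5DC
Completed: cp=U+05DC (starts at byte 9)
Byte[11]=53: 1-byte ASCII. cp=U+0053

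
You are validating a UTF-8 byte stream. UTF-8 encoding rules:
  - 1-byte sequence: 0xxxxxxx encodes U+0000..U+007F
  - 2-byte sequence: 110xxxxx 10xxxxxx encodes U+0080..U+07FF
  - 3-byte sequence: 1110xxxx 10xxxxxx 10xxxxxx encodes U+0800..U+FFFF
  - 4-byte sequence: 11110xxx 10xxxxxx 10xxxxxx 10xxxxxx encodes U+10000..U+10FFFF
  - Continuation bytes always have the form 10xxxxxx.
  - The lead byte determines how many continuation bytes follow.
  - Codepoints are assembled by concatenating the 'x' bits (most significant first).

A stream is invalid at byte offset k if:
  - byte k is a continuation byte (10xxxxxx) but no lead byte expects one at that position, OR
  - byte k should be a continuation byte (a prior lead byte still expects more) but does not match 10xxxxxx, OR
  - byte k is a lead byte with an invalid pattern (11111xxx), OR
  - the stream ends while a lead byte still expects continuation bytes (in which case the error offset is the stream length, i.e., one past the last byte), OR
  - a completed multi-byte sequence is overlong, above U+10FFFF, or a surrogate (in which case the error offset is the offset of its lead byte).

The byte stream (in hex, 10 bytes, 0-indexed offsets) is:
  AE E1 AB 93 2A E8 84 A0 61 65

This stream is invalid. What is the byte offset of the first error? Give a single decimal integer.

Answer: 0

Derivation:
Byte[0]=AE: INVALID lead byte (not 0xxx/110x/1110/11110)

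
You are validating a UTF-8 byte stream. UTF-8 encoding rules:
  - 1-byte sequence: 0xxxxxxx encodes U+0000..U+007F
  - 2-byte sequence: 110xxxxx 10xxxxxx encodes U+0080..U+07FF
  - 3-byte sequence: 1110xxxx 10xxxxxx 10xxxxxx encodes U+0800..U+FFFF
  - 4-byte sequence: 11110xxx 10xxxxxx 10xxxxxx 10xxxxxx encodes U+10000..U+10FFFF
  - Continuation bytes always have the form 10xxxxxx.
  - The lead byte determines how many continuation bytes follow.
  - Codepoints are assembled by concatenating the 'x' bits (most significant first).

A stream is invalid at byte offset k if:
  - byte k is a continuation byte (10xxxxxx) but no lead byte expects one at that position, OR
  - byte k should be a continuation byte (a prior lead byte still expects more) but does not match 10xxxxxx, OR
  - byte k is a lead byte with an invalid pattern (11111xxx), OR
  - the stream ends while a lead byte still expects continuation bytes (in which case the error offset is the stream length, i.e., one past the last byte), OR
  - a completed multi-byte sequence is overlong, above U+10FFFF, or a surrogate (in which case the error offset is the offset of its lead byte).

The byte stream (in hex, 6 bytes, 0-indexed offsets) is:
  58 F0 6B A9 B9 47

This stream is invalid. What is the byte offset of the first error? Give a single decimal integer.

Byte[0]=58: 1-byte ASCII. cp=U+0058
Byte[1]=F0: 4-byte lead, need 3 cont bytes. acc=0x0
Byte[2]=6B: expected 10xxxxxx continuation. INVALID

Answer: 2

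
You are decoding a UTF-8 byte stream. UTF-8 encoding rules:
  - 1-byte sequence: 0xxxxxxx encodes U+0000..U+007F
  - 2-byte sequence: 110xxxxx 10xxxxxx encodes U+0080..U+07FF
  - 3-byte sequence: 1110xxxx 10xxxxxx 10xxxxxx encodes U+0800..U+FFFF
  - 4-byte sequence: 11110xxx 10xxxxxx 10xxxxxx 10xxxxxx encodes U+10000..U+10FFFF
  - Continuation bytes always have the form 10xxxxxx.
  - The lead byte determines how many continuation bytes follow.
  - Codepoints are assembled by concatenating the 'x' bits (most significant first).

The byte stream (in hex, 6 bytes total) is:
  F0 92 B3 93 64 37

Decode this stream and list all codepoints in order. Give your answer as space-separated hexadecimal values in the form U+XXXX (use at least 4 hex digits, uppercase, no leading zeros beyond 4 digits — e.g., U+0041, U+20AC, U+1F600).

Byte[0]=F0: 4-byte lead, need 3 cont bytes. acc=0x0
Byte[1]=92: continuation. acc=(acc<<6)|0x12=0x12
Byte[2]=B3: continuation. acc=(acc<<6)|0x33=0x4B3
Byte[3]=93: continuation. acc=(acc<<6)|0x13=0x12CD3
Completed: cp=U+12CD3 (starts at byte 0)
Byte[4]=64: 1-byte ASCII. cp=U+0064
Byte[5]=37: 1-byte ASCII. cp=U+0037

Answer: U+12CD3 U+0064 U+0037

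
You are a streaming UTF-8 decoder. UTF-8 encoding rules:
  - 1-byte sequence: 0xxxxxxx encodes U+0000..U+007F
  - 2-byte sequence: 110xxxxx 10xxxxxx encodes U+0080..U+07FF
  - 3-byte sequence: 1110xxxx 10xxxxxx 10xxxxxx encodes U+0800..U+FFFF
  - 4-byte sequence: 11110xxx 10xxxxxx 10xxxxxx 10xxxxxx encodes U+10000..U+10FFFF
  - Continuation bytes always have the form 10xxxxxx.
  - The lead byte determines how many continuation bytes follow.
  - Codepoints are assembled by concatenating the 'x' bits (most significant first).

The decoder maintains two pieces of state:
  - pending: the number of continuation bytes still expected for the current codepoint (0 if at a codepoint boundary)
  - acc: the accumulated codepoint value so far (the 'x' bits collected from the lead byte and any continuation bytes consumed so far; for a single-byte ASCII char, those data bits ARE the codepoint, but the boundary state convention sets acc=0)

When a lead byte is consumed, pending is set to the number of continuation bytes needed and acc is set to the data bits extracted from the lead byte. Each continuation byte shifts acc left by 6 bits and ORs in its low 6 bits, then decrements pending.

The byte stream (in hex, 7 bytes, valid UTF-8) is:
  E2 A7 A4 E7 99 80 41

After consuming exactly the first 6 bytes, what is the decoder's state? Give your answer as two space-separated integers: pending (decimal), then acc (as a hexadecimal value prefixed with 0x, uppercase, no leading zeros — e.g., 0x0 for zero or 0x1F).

Answer: 0 0x7640

Derivation:
Byte[0]=E2: 3-byte lead. pending=2, acc=0x2
Byte[1]=A7: continuation. acc=(acc<<6)|0x27=0xA7, pending=1
Byte[2]=A4: continuation. acc=(acc<<6)|0x24=0x29E4, pending=0
Byte[3]=E7: 3-byte lead. pending=2, acc=0x7
Byte[4]=99: continuation. acc=(acc<<6)|0x19=0x1D9, pending=1
Byte[5]=80: continuation. acc=(acc<<6)|0x00=0x7640, pending=0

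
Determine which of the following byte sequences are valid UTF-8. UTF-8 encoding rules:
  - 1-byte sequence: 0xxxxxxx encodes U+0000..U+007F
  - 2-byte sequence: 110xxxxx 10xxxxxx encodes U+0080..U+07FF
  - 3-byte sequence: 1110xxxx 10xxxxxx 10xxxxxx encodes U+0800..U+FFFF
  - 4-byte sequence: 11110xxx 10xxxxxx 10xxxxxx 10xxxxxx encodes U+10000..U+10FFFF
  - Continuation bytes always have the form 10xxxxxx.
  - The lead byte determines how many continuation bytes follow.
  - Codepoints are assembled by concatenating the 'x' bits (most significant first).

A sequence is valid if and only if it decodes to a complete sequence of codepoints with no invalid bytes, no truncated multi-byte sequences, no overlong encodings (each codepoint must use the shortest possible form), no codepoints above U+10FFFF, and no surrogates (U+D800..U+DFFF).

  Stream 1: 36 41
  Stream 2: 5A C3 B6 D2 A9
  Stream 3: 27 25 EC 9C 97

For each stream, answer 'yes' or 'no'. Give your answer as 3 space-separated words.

Stream 1: decodes cleanly. VALID
Stream 2: decodes cleanly. VALID
Stream 3: decodes cleanly. VALID

Answer: yes yes yes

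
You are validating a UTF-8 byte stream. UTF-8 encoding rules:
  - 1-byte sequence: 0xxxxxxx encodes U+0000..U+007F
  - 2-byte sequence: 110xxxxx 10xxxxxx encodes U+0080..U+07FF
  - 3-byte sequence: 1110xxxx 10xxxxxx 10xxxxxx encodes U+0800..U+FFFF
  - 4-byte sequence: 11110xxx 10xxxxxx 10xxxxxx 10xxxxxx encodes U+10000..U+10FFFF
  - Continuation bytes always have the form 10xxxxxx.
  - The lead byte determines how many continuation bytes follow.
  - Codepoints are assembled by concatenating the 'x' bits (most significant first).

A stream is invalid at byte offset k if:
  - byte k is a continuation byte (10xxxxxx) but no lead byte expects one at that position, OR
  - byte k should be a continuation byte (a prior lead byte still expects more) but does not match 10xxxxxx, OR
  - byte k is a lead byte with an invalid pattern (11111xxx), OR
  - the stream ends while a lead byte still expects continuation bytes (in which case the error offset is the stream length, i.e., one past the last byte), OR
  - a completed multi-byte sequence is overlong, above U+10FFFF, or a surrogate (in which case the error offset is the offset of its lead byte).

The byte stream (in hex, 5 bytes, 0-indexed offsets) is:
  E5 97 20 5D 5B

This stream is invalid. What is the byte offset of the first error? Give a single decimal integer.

Byte[0]=E5: 3-byte lead, need 2 cont bytes. acc=0x5
Byte[1]=97: continuation. acc=(acc<<6)|0x17=0x157
Byte[2]=20: expected 10xxxxxx continuation. INVALID

Answer: 2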